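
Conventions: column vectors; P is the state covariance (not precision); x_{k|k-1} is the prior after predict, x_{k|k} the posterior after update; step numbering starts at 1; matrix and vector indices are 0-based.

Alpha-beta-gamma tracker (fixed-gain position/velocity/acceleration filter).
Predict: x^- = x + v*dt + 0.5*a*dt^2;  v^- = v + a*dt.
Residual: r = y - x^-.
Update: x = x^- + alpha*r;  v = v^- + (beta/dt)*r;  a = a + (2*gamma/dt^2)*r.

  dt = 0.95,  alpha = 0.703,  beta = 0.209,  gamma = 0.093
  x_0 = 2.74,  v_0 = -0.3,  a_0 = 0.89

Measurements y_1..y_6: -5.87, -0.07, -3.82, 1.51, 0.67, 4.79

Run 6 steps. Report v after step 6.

step 1: x_pred=2.8566  r=-8.7266  x^+=-3.2782  v^+=-1.3744  a^+=-0.9085
step 2: x_pred=-4.9938  r=4.9238  x^+=-1.5324  v^+=-1.1542  a^+=0.1063
step 3: x_pred=-2.5809  r=-1.2391  x^+=-3.4520  v^+=-1.3259  a^+=-0.1491
step 4: x_pred=-4.7788  r=6.2888  x^+=-0.3578  v^+=-0.0840  a^+=1.1470
step 5: x_pred=0.0800  r=0.5900  x^+=0.4948  v^+=1.1355  a^+=1.2686
step 6: x_pred=2.1459  r=2.6441  x^+=4.0047  v^+=2.9223  a^+=1.8135

v_post = 2.9223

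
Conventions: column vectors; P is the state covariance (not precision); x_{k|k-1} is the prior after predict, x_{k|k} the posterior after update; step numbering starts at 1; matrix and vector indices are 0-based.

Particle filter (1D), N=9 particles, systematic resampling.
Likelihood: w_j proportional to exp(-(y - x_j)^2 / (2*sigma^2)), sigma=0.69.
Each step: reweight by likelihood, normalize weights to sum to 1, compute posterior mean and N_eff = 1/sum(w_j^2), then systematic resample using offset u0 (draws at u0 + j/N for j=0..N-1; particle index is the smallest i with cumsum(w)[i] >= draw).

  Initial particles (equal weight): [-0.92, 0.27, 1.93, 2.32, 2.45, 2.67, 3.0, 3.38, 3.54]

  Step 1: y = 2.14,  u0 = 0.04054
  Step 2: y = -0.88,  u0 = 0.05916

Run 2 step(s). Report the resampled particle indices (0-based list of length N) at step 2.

step 1: w=[0.0000, 0.0058, 0.2179, 0.2206, 0.2063, 0.1699, 0.1050, 0.0454, 0.0291]  mean=2.4644  Neff=5.5088  idx=[2, 2, 3, 3, 4, 4, 5, 5, 7]
step 2: w=[0.4435, 0.4435, 0.0378, 0.0378, 0.0155, 0.0155, 0.0032, 0.0032, 0.0000]  mean=1.9803  Neff=2.5206  idx=[0, 0, 0, 0, 1, 1, 1, 1, 3]

resampled_idx = [0, 0, 0, 0, 1, 1, 1, 1, 3]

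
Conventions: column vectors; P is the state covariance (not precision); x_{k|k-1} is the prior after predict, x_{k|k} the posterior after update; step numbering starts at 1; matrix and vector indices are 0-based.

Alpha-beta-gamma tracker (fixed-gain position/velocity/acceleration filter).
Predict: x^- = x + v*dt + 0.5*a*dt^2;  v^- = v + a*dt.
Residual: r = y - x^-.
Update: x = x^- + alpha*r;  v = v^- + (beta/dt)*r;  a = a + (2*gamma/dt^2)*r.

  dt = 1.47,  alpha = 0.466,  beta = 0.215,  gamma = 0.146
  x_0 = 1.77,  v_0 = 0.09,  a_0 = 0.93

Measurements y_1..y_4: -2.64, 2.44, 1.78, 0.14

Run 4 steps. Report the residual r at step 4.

step 1: x_pred=2.9071  r=-5.5471  x^+=0.3222  v^+=0.6458  a^+=0.1804
step 2: x_pred=1.4664  r=0.9736  x^+=1.9201  v^+=1.0534  a^+=0.3120
step 3: x_pred=3.8057  r=-2.0257  x^+=2.8617  v^+=1.2157  a^+=0.0383
step 4: x_pred=4.6902  r=-4.5502  x^+=2.5698  v^+=0.6065  a^+=-0.5766

resid = -4.5502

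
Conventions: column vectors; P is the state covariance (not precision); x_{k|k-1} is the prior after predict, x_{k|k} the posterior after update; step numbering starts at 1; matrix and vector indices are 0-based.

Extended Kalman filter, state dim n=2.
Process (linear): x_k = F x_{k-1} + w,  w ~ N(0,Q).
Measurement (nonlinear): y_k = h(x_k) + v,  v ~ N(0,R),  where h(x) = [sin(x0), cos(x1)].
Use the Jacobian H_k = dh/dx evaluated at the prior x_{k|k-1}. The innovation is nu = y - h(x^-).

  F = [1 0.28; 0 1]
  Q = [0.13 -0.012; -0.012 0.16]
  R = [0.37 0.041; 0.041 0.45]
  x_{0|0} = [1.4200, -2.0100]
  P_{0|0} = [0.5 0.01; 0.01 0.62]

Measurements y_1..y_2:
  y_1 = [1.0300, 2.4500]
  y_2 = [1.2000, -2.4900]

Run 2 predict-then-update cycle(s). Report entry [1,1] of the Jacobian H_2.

step 1: x^-=[0.8572, -2.0100]  P^-=[0.6842 0.1716; 0.1716 0.7800]  H_jac=[0.6546 0.0000; 0.0000 0.9051]  S=[0.6631 0.1427; 0.1427 1.0890]  K=[0.6634 0.0557; 0.0308 0.6443]  nu=[0.2740, 2.8752]  x^+=[1.1992, -0.1492]  P^+=[0.3785 0.0578; 0.0578 0.3217]
step 2: x^-=[1.1574, -0.1492]  P^-=[0.5660 0.1358; 0.1358 0.4817]  H_jac=[0.4017 0.0000; 0.0000 0.1486]  S=[0.4613 0.0491; 0.0491 0.4606]  K=[0.4938 -0.0088; 0.1029 0.1444]  nu=[0.2842, -3.4789]  x^+=[1.3284, -0.6225]  P^+=[0.4539 0.1095; 0.1095 0.4658]

H_jac[1,1] = 0.1486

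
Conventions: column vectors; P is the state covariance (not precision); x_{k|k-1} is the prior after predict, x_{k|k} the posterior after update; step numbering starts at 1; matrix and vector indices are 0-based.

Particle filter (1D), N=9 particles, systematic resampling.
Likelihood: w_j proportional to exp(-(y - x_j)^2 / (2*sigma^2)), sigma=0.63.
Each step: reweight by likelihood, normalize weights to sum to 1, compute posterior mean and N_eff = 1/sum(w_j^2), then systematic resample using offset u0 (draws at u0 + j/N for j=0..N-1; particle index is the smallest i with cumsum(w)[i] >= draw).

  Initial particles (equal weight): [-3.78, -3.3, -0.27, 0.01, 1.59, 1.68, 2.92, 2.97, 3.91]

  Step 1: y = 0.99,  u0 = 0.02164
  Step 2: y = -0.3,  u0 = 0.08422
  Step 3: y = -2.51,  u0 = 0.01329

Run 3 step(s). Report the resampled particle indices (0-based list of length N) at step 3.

step 1: w=[0.0000, 0.0000, 0.0828, 0.1825, 0.3888, 0.3359, 0.0056, 0.0044, 0.0000]  mean=1.1914  Neff=3.2873  idx=[2, 3, 3, 4, 4, 4, 5, 5, 5]
step 2: w=[0.3535, 0.3135, 0.3135, 0.0039, 0.0039, 0.0039, 0.0025, 0.0025, 0.0025]  mean=-0.0576  Neff=3.1089  idx=[0, 0, 0, 1, 1, 1, 2, 2, 2]
step 3: w=[0.2428, 0.2428, 0.2428, 0.0453, 0.0453, 0.0453, 0.0453, 0.0453, 0.0453]  mean=-0.1939  Neff=5.2882  idx=[0, 0, 0, 1, 1, 2, 2, 4, 6]

resampled_idx = [0, 0, 0, 1, 1, 2, 2, 4, 6]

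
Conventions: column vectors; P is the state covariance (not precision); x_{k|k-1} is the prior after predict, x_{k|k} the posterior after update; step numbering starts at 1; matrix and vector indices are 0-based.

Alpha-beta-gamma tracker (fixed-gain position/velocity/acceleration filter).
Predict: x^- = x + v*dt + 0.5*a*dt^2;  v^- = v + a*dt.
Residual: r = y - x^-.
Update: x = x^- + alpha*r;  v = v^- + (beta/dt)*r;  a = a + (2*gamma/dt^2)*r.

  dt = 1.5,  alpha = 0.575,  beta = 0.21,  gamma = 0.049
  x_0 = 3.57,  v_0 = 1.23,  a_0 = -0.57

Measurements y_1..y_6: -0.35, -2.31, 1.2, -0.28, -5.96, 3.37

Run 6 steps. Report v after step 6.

step 1: x_pred=4.7737  r=-5.1237  x^+=1.8276  v^+=-0.3423  a^+=-0.7932
step 2: x_pred=0.4218  r=-2.7318  x^+=-1.1490  v^+=-1.9145  a^+=-0.9122
step 3: x_pred=-5.0470  r=6.2470  x^+=-1.4550  v^+=-2.4082  a^+=-0.6401
step 4: x_pred=-5.7873  r=5.5073  x^+=-2.6206  v^+=-2.5973  a^+=-0.4002
step 5: x_pred=-6.9667  r=1.0067  x^+=-6.3878  v^+=-3.0566  a^+=-0.3563
step 6: x_pred=-11.3736  r=14.7436  x^+=-2.8960  v^+=-1.5270  a^+=0.2858

v_post = -1.5270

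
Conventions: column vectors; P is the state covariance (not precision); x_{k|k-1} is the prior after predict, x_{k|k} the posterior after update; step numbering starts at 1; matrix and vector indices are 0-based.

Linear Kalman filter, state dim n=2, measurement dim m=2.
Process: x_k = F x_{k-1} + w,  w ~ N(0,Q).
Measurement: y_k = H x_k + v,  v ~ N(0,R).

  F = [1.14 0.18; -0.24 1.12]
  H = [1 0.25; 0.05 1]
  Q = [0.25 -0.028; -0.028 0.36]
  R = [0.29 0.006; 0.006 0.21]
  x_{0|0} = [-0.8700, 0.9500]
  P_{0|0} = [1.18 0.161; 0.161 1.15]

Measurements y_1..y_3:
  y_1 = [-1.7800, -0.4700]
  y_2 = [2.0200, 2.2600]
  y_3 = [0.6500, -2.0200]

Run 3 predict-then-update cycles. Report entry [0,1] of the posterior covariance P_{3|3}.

P_post[0,1] = -0.0386

step 1: x^-=[-0.8208, 1.2728]  P^-=[1.8869 0.0796; 0.0796 1.7840]  S=[2.3282 0.6269; 0.6269 2.0067]  K=[0.8687 -0.1847; -0.0155 0.8959]  nu=[-1.2774, -1.7018]  x^+=[-1.6162, -0.2319]  P^+=[0.2625 -0.0467; -0.0467 0.1904]
step 2: x^-=[-1.8842, 0.1281]  P^-=[0.5782 -0.1191; -0.1191 0.6390]  S=[0.8486 0.0741; 0.0741 0.8386]  K=[0.6607 -0.1659; -0.0181 0.7566]  nu=[3.8721, 2.2261]  x^+=[0.3050, 1.7421]  P^+=[0.2009 -0.0409; -0.0409 0.1608]
step 3: x^-=[0.6613, 1.8780]  P^-=[0.4994 -0.1010; -0.1010 0.5953]  S=[0.7761 0.0775; 0.0775 0.7964]  K=[0.6266 -0.1565; -0.0125 0.7423]  nu=[-0.4808, -3.9310]  x^+=[0.9751, -1.0341]  P^+=[0.1904 -0.0386; -0.0386 0.1577]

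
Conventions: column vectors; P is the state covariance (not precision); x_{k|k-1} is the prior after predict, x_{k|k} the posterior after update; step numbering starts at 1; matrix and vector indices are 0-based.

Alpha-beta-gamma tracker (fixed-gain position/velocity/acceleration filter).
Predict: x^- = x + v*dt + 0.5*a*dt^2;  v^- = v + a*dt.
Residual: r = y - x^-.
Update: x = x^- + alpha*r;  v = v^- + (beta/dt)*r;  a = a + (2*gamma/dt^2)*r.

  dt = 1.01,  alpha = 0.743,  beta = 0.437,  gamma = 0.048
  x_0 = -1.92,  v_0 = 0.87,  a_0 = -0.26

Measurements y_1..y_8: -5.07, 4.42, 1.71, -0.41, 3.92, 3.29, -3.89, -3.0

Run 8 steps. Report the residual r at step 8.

step 1: x_pred=-1.1739  r=-3.8961  x^+=-4.0687  v^+=-1.0783  a^+=-0.6267
step 2: x_pred=-5.4774  r=9.8974  x^+=1.8764  v^+=2.5711  a^+=0.3048
step 3: x_pred=4.6286  r=-2.9186  x^+=2.4601  v^+=1.6161  a^+=0.0301
step 4: x_pred=4.1077  r=-4.5177  x^+=0.7511  v^+=-0.3082  a^+=-0.3950
step 5: x_pred=0.2383  r=3.6817  x^+=2.9738  v^+=0.8858  a^+=-0.0486
step 6: x_pred=3.8437  r=-0.5537  x^+=3.4323  v^+=0.5972  a^+=-0.1007
step 7: x_pred=3.9841  r=-7.8741  x^+=-1.8664  v^+=-2.9114  a^+=-0.8417
step 8: x_pred=-5.2362  r=2.2362  x^+=-3.5747  v^+=-2.7940  a^+=-0.6313

resid = 2.2362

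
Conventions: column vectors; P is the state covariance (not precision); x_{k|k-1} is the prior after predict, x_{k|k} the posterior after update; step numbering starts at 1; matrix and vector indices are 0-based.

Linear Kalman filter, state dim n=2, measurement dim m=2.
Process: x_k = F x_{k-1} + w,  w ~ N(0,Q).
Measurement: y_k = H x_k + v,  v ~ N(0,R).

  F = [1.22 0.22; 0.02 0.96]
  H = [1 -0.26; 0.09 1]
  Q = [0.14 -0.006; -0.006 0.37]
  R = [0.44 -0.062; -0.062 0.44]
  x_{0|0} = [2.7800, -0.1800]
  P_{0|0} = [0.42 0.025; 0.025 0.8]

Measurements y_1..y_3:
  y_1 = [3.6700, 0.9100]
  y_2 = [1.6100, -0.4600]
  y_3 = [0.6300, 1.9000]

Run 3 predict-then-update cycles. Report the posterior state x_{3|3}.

x_post = [2.1319, 0.9036]

step 1: x^-=[3.3520, -0.1172]  P^-=[0.8173 0.2026; 0.2026 1.1084]  S=[1.2268 -0.0788; -0.0788 1.5915]  K=[0.6364 0.2050; -0.0244 0.7067]  nu=[0.2875, 0.7255]  x^+=[3.6837, 0.3885]  P^+=[0.2741 0.0261; 0.0261 0.3101]
step 2: x^-=[4.5796, 0.4467]  P^-=[0.5770 0.0968; 0.0968 0.6569]  S=[1.0110 -0.0863; -0.0863 1.1190]  K=[0.5608 0.1762; -0.0225 0.5931]  nu=[-2.8535, -1.3188]  x^+=[2.7470, -0.2713]  P^+=[0.2413 0.0210; 0.0210 0.2605]
step 3: x^-=[3.2917, -0.2055]  P^-=[0.5231 0.0796; 0.0796 0.6109]  S=[0.9629 -0.0960; -0.0960 1.0695]  K=[0.5383 0.1668; -0.0249 0.5757]  nu=[-2.7151, 1.8092]  x^+=[2.1319, 0.9036]  P^+=[0.2315 0.0192; 0.0192 0.2531]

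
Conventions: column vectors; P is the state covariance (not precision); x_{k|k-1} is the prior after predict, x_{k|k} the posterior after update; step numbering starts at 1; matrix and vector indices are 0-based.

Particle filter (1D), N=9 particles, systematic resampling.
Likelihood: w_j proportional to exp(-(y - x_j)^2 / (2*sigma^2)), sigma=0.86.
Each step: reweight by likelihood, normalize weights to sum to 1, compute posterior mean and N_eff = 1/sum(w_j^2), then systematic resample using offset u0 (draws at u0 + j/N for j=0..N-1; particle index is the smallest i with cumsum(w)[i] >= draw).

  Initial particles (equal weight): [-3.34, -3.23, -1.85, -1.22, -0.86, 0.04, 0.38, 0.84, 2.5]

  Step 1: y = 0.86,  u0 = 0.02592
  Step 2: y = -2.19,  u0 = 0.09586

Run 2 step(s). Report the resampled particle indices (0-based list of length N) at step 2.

step 1: w=[0.0000, 0.0000, 0.0024, 0.0188, 0.0475, 0.2228, 0.3004, 0.3510, 0.0570]  mean=0.4919  Neff=3.7182  idx=[4, 5, 5, 6, 6, 6, 7, 7, 7]
step 2: w=[0.7335, 0.0841, 0.0841, 0.0279, 0.0279, 0.0279, 0.0049, 0.0049, 0.0049]  mean=-0.5799  Neff=1.8033  idx=[0, 0, 0, 0, 0, 0, 1, 2, 5]

resampled_idx = [0, 0, 0, 0, 0, 0, 1, 2, 5]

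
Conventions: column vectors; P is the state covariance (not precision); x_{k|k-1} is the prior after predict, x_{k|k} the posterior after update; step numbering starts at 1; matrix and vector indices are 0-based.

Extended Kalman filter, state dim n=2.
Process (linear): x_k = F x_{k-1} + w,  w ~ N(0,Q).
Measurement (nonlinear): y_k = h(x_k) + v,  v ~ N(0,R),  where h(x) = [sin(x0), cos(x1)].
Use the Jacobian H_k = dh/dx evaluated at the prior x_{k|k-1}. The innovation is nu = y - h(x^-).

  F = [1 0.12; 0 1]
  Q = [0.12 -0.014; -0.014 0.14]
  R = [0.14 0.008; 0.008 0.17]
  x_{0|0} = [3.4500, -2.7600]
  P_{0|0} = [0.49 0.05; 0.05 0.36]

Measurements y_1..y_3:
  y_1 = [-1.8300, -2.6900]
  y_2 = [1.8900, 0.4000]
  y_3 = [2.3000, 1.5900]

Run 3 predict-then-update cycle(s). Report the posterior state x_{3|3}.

x_post = [1.2706, -5.7885]

step 1: x^-=[3.1188, -2.7600]  P^-=[0.6272 0.0792; 0.0792 0.5000]  H_jac=[-0.9997 0.0000; 0.0000 0.3724]  S=[0.7669 -0.0215; -0.0215 0.2393]  K=[-0.8162 0.0500; -0.0817 0.7706]  nu=[-1.8528, -1.7619]  x^+=[4.5431, -3.9665]  P^+=[0.1139 0.0053; 0.0053 0.3500]
step 2: x^-=[4.0671, -3.9665]  P^-=[0.2402 0.0333; 0.0333 0.4900]  H_jac=[-0.6014 0.0000; 0.0000 -0.7345]  S=[0.2269 0.0227; 0.0227 0.4344]  K=[-0.6344 -0.0231; -0.0053 -0.8284]  nu=[2.6890, 1.0786]  x^+=[2.3363, -4.8743]  P^+=[0.1480 0.0123; 0.0123 0.1918]
step 3: x^-=[1.7514, -4.8743]  P^-=[0.2737 0.0213; 0.0213 0.3318]  H_jac=[-0.1796 0.0000; 0.0000 -0.9869]  S=[0.1488 0.0118; 0.0118 0.4932]  K=[-0.3275 -0.0348; 0.0269 -0.6646]  nu=[1.3163, 1.4288]  x^+=[1.2706, -5.7885]  P^+=[0.2569 0.0086; 0.0086 0.1143]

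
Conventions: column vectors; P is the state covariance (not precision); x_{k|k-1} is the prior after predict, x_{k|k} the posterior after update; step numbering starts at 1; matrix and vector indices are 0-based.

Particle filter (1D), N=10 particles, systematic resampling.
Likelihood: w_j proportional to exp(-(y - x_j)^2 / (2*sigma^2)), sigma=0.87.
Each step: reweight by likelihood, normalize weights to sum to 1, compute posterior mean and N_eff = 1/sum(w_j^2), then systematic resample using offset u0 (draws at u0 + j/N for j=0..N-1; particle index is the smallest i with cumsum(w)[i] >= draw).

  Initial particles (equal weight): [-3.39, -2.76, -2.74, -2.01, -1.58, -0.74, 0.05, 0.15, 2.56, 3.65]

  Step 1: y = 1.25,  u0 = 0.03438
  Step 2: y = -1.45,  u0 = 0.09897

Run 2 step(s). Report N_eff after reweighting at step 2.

N_eff = 4.9355

step 1: w=[0.0000, 0.0000, 0.0000, 0.0007, 0.0040, 0.0581, 0.3068, 0.3571, 0.2556, 0.0177]  mean=0.7370  Neff=3.4402  idx=[5, 6, 6, 6, 7, 7, 7, 8, 8, 8]
step 2: w=[0.3679, 0.1161, 0.1161, 0.1161, 0.0946, 0.0946, 0.0946, 0.0000, 0.0000, 0.0000]  mean=-0.2121  Neff=4.9355  idx=[0, 0, 0, 1, 2, 2, 3, 4, 5, 6]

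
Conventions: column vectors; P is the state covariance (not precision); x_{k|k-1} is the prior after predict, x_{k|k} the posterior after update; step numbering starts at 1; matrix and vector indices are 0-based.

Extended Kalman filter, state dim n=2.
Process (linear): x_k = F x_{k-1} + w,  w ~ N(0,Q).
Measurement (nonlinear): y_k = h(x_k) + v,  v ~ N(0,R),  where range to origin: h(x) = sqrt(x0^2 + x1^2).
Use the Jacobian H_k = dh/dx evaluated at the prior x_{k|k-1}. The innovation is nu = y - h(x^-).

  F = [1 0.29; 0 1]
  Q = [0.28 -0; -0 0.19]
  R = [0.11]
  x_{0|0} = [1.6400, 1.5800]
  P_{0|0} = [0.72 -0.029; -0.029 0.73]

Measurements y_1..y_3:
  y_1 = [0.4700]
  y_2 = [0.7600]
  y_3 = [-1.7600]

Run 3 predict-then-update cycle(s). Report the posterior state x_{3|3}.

x_post = [-0.8607, -0.8927]

step 1: x^-=[2.0982, 1.5800]  P^-=[1.0446 0.1827; 0.1827 0.9200]  H_jac=[0.7988 0.6015]  S=[1.2851]  K=[0.7349; 0.5442]  nu=[-2.1566]  x^+=[0.5134, 0.4064]  P^+=[0.3506 -0.3312; -0.3312 0.5394]
step 2: x^-=[0.6313, 0.4064]  P^-=[0.4839 -0.1748; -0.1748 0.7294]  H_jac=[0.8409 0.5413]  S=[0.5067]  K=[0.6163; 0.4891]  nu=[0.0092]  x^+=[0.6370, 0.4109]  P^+=[0.2914 -0.3275; -0.3275 0.6082]
step 3: x^-=[0.7561, 0.4109]  P^-=[0.4326 -0.1511; -0.1511 0.7982]  H_jac=[0.8787 0.4774]  S=[0.4992]  K=[0.6170; 0.4974]  nu=[-2.6206]  x^+=[-0.8607, -0.8927]  P^+=[0.2426 -0.3043; -0.3043 0.6747]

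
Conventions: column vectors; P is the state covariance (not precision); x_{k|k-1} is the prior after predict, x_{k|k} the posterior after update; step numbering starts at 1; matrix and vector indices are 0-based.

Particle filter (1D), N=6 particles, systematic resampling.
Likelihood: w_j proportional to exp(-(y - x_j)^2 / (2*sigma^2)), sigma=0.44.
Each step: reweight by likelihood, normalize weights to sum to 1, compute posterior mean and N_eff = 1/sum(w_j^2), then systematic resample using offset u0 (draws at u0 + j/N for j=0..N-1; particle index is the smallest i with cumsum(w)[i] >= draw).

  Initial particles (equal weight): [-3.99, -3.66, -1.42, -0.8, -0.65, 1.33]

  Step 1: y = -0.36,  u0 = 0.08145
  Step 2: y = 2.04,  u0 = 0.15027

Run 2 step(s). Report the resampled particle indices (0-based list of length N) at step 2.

resampled_idx = [3, 3, 4, 4, 5, 5]

step 1: w=[0.0000, 0.0000, 0.0374, 0.4135, 0.5486, 0.0004]  mean=-0.7400  Neff=2.1125  idx=[3, 3, 3, 4, 4, 4]
step 2: w=[0.0350, 0.0350, 0.0350, 0.2983, 0.2983, 0.2983]  mean=-0.6658  Neff=3.6947  idx=[3, 3, 4, 4, 5, 5]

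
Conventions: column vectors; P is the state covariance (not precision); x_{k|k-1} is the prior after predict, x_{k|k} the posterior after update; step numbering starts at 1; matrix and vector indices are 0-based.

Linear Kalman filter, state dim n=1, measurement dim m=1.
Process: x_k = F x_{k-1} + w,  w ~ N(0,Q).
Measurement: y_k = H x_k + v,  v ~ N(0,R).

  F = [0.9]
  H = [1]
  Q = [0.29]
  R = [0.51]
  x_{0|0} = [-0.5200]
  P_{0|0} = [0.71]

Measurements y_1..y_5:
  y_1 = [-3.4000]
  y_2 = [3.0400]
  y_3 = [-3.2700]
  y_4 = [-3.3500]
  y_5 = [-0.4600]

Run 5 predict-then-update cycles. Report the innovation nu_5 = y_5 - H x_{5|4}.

step 1: x^-=[-0.4680]  P^-=[0.8651]  S=[1.3751]  K=[0.6291]  nu=[-2.9320]  x^+=[-2.3126]  P^+=[0.3209]
step 2: x^-=[-2.0813]  P^-=[0.5499]  S=[1.0599]  K=[0.5188]  nu=[5.1213]  x^+=[0.5757]  P^+=[0.2646]
step 3: x^-=[0.5181]  P^-=[0.5043]  S=[1.0143]  K=[0.4972]  nu=[-3.7881]  x^+=[-1.3653]  P^+=[0.2536]
step 4: x^-=[-1.2288]  P^-=[0.4954]  S=[1.0054]  K=[0.4927]  nu=[-2.1212]  x^+=[-2.2740]  P^+=[0.2513]
step 5: x^-=[-2.0466]  P^-=[0.4935]  S=[1.0035]  K=[0.4918]  nu=[1.5866]  x^+=[-1.2663]  P^+=[0.2508]

innov = [1.5866]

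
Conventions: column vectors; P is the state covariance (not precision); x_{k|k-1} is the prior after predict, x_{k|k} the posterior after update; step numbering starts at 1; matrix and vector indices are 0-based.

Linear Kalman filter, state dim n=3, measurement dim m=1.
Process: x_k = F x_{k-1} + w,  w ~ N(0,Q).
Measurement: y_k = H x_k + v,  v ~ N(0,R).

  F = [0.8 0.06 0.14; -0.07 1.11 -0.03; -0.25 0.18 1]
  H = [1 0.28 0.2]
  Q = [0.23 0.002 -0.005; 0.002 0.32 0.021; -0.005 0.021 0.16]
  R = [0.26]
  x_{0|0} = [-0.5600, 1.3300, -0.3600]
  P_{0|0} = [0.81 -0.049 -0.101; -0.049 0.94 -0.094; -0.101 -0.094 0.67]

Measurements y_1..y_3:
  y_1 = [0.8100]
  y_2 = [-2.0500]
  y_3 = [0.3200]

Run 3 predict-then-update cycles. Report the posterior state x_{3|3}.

step 1: x^-=[-0.4186, 1.5263, 0.0194]  P^-=[0.7360 -0.0379 -0.1546; -0.0379 1.4962 0.1196; -0.1546 0.1196 0.9322]  S=[1.0809]  K=[0.6425; 0.3746; 0.0604]  nu=[0.7974]  x^+=[0.0937, 1.8250, 0.0675]  P^+=[0.2898 -0.2981 -0.1966; -0.2981 1.3445 0.0951; -0.1966 0.0951 0.9282]
step 2: x^-=[0.1939, 2.0172, 0.3726]  P^-=[0.3675 -0.1708 -0.0992; -0.1708 2.0180 0.4707; -0.0992 0.4707 1.3092]  S=[0.7554]  K=[0.3969; 0.6465; 0.3897]  nu=[-2.8832]  x^+=[-0.9503, 0.1532, -0.7511]  P^+=[0.2485 -0.3646 -0.2161; -0.3646 1.7022 0.2803; -0.2161 0.2803 1.1945]
step 3: x^-=[-0.8562, 0.2591, -0.4859]  P^-=[0.3399 -0.1754 -0.0575; -0.1754 2.4567 0.7586; -0.0575 0.7586 1.6670]  S=[0.8229]  K=[0.3394; 0.8071; 0.5934]  nu=[1.2009]  x^+=[-0.4487, 1.2283, 0.2267]  P^+=[0.2451 -0.4008 -0.2232; -0.4008 1.9206 0.3645; -0.2232 0.3645 1.3772]

x_post = [-0.4487, 1.2283, 0.2267]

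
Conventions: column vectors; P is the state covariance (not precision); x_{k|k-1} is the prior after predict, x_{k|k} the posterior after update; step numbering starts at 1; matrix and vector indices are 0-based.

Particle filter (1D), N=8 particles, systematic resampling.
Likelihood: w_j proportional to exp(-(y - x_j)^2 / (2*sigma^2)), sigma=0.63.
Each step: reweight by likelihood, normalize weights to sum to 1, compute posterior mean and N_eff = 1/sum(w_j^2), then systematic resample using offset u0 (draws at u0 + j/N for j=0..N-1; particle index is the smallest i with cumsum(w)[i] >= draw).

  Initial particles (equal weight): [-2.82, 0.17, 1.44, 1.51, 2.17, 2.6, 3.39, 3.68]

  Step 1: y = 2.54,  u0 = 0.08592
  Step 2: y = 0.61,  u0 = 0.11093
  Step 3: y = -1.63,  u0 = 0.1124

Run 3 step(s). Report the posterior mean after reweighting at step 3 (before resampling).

post_mean = 1.5104

step 1: w=[0.0000, 0.0003, 0.0747, 0.0901, 0.2887, 0.3415, 0.1380, 0.0667]  mean=2.4714  Neff=4.2171  idx=[3, 4, 4, 5, 5, 5, 6, 7]
step 2: w=[0.7601, 0.0983, 0.0983, 0.0144, 0.0144, 0.0144, 0.0001, 0.0000]  mean=1.6870  Neff=1.6729  idx=[0, 0, 0, 0, 0, 0, 2, 5]
step 3: w=[0.1666, 0.1666, 0.1666, 0.1666, 0.1666, 0.1666, 0.0005, 0.0000]  mean=1.5104  Neff=6.0063  idx=[0, 1, 2, 2, 3, 4, 5, 5]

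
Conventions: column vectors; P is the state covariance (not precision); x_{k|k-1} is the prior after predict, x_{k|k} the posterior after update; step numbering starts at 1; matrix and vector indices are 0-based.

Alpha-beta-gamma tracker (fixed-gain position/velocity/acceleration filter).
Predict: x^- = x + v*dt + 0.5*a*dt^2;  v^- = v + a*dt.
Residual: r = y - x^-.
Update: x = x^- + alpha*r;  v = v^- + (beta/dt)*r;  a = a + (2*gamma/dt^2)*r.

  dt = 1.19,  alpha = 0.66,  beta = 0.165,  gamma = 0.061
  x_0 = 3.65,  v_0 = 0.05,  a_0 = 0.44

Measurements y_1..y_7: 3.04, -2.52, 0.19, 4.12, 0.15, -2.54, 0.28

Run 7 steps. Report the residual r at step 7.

resid = 2.3127

step 1: x_pred=4.0210  r=-0.9810  x^+=3.3736  v^+=0.4376  a^+=0.3555
step 2: x_pred=4.1460  r=-6.6660  x^+=-0.2536  v^+=-0.0637  a^+=-0.2188
step 3: x_pred=-0.4843  r=0.6743  x^+=-0.0393  v^+=-0.2306  a^+=-0.1607
step 4: x_pred=-0.4274  r=4.5474  x^+=2.5739  v^+=0.2087  a^+=0.2311
step 5: x_pred=2.9858  r=-2.8358  x^+=1.1142  v^+=0.0905  a^+=-0.0133
step 6: x_pred=1.2124  r=-3.7524  x^+=-1.2642  v^+=-0.4456  a^+=-0.3365
step 7: x_pred=-2.0327  r=2.3127  x^+=-0.5063  v^+=-0.5254  a^+=-0.1373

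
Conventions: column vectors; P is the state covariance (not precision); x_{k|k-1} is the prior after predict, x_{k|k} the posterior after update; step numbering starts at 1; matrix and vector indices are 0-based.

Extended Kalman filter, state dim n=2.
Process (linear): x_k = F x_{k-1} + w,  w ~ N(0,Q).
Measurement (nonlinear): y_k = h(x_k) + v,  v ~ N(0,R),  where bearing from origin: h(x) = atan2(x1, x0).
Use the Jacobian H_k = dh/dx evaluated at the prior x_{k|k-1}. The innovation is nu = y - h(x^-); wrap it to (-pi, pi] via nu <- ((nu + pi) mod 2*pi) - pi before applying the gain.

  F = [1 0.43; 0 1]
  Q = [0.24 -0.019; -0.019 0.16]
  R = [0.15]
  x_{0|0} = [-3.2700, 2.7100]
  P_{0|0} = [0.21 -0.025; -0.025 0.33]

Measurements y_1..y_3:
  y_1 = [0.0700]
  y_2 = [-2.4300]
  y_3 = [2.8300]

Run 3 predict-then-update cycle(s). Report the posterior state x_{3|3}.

step 1: x^-=[-2.1047, 2.7100]  P^-=[0.4895 0.0979; 0.0979 0.4900]  H_jac=[-0.2302 -0.1788]  S=[0.1996]  K=[-0.6520; -0.5516]  nu=[-2.1611]  x^+=[-0.6956, 3.9021]  P^+=[0.4046 0.0261; 0.0261 0.4293]
step 2: x^-=[0.9823, 3.9021]  P^-=[0.7465 0.1917; 0.1917 0.5893]  H_jac=[-0.2410 0.0607]  S=[0.1899]  K=[-0.8860; -0.0550]  nu=[2.5290]  x^+=[-1.2584, 3.7630]  P^+=[0.5974 0.1824; 0.1824 0.5887]
step 3: x^-=[0.3597, 3.7630]  P^-=[1.1031 0.4166; 0.4166 0.7487]  H_jac=[-0.2633 0.0252]  S=[0.2214]  K=[-1.2644; -0.4103]  nu=[1.3545]  x^+=[-1.3530, 3.2073]  P^+=[0.7491 0.3017; 0.3017 0.7114]

x_post = [-1.3530, 3.2073]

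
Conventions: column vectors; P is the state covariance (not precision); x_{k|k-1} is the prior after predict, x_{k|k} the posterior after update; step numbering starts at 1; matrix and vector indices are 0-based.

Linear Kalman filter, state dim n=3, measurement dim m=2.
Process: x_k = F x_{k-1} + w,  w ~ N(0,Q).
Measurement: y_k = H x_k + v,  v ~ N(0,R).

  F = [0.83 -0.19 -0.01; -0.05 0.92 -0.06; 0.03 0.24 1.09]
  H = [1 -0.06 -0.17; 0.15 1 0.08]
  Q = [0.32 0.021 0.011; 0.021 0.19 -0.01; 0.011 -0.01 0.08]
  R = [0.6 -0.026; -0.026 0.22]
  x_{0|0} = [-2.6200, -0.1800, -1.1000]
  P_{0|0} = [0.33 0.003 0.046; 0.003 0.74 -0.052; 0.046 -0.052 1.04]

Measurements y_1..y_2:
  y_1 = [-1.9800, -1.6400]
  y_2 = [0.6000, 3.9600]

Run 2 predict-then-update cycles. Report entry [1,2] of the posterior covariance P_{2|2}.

P_post[1,2] = -0.1529

step 1: x^-=[-2.1294, 0.0314, -1.3208]  P^-=[0.5722 -0.1215 0.0272; -0.1215 0.8266 0.0309; 0.0272 0.0309 1.3344]  S=[1.2197 -0.1322; -0.1322 1.0372]  K=[0.4744 0.0282; -0.0607 0.7741; -0.1525 0.1172]  nu=[-0.0733, -1.2463]  x^+=[-2.1993, -0.9289, -1.4558]  P^+=[0.3005 -0.0607 0.1188; -0.0607 0.1883 -0.0910; 0.1188 -0.0910 1.2870]
step 2: x^-=[-1.6344, -0.6573, -1.8757]  P^-=[0.5507 -0.0766 0.1106; -0.0766 0.3711 -0.1507; 0.1106 -0.1507 1.5795]  S=[1.1662 -0.0307; -0.0307 0.5691]  K=[0.4614 0.0510; -0.0468 0.6081; -0.1282 -0.0204]  nu=[1.8761, 5.0125]  x^+=[-0.5132, 2.3030, -2.2186]  P^+=[0.3024 -0.0605 0.1797; -0.0605 0.1563 -0.1529; 0.1797 -0.1529 1.5603]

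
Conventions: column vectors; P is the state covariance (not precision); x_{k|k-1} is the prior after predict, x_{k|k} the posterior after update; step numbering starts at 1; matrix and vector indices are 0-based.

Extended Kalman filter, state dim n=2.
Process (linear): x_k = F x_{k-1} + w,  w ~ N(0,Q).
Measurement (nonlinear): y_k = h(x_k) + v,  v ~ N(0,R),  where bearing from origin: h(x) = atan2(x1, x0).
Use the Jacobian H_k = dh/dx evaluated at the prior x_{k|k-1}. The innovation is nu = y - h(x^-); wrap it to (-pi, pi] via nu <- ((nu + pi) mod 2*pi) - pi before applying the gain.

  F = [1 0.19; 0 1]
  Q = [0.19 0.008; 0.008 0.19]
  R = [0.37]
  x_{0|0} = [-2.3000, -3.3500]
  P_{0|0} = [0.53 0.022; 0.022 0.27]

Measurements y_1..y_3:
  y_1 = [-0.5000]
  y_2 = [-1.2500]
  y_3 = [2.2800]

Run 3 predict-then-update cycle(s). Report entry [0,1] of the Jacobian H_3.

H_jac[0,1] = -0.1332

step 1: x^-=[-2.9365, -3.3500]  P^-=[0.7381 0.0813; 0.0813 0.4600]  H_jac=[0.1688 -0.1480]  S=[0.3970]  K=[0.2835; -0.1369]  nu=[1.7905]  x^+=[-2.4289, -3.5951]  P^+=[0.7062 0.0967; 0.0967 0.4526]
step 2: x^-=[-3.1119, -3.5951]  P^-=[0.9493 0.1907; 0.1907 0.6426]  H_jac=[0.1590 -0.1376]  S=[0.3978]  K=[0.3135; -0.1461]  nu=[1.0343]  x^+=[-2.7877, -3.7462]  P^+=[0.9102 0.2089; 0.2089 0.6341]
step 3: x^-=[-3.4995, -3.7462]  P^-=[1.2025 0.3374; 0.3374 0.8241]  H_jac=[0.1425 -0.1332]  S=[0.3962]  K=[0.3192; -0.1556]  nu=[-1.6810]  x^+=[-4.0361, -3.4847]  P^+=[1.1621 0.3571; 0.3571 0.8145]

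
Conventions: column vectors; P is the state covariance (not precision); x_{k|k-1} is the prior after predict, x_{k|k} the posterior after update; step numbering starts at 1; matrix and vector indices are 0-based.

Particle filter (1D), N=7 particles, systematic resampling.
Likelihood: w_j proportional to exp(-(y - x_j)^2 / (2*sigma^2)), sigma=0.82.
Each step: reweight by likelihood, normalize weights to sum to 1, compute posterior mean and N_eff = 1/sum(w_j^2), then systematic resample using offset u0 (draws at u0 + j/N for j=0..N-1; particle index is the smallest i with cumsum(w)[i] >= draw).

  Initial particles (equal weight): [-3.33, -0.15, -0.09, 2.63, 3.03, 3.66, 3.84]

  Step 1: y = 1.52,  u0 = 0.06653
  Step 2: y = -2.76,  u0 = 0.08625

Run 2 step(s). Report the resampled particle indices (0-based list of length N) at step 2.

resampled_idx = [0, 0, 0, 0, 1, 1, 1]

step 1: w=[0.0000, 0.1387, 0.1606, 0.4414, 0.2025, 0.0366, 0.0202]  mean=1.9508  Neff=3.5381  idx=[1, 2, 3, 3, 3, 4, 4]
step 2: w=[0.5586, 0.4414, 0.0000, 0.0000, 0.0000, 0.0000, 0.0000]  mean=-0.1235  Neff=1.9729  idx=[0, 0, 0, 0, 1, 1, 1]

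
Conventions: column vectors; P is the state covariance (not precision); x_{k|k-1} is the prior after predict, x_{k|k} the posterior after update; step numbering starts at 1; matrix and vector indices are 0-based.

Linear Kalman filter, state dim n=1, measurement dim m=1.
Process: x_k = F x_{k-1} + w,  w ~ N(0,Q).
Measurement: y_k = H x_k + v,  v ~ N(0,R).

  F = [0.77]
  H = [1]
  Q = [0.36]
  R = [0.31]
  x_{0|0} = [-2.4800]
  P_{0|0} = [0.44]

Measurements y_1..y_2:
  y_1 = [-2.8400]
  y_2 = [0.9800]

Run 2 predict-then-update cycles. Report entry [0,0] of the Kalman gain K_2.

K[0,0] = 0.6089

step 1: x^-=[-1.9096]  P^-=[0.6209]  S=[0.9309]  K=[0.6670]  nu=[-0.9304]  x^+=[-2.5302]  P^+=[0.2068]
step 2: x^-=[-1.9482]  P^-=[0.4826]  S=[0.7926]  K=[0.6089]  nu=[2.9282]  x^+=[-0.1653]  P^+=[0.1888]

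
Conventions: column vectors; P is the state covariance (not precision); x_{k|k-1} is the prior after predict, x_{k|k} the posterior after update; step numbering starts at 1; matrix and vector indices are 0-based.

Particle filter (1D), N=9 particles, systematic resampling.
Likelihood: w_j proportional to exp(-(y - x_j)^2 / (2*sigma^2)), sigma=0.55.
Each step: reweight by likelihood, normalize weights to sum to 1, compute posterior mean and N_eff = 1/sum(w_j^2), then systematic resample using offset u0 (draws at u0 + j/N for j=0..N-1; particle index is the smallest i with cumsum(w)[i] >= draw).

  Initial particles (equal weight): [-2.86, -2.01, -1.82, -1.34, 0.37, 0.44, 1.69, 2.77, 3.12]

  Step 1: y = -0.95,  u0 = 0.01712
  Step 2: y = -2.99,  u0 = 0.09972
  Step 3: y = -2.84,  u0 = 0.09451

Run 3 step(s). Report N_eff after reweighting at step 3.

N_eff = 6.8122

step 1: w=[0.0018, 0.1183, 0.2169, 0.5894, 0.0425, 0.0311, 0.0000, 0.0000, 0.0000]  mean=-1.3980  Neff=2.4322  idx=[1, 2, 2, 3, 3, 3, 3, 3, 3]
step 2: w=[0.4266, 0.2172, 0.2172, 0.0232, 0.0232, 0.0232, 0.0232, 0.0232, 0.0232]  mean=-1.8343  Neff=3.5775  idx=[0, 0, 0, 1, 1, 2, 2, 3, 8]
step 3: w=[0.1856, 0.1856, 0.1856, 0.1038, 0.1038, 0.1038, 0.1038, 0.0141, 0.0141]  mean=-1.9123  Neff=6.8122  idx=[0, 1, 1, 2, 2, 3, 4, 6, 7]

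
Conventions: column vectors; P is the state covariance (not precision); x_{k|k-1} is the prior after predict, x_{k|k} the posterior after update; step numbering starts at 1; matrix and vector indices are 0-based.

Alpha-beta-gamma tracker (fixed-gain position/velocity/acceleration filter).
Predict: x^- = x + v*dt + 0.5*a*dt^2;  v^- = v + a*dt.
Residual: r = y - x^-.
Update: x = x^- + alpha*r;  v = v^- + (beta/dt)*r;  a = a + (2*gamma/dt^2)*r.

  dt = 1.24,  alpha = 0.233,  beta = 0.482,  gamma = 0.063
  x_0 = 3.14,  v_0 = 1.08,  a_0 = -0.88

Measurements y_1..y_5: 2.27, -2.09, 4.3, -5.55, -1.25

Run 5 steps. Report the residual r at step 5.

step 1: x_pred=3.8027  r=-1.5327  x^+=3.4455  v^+=-0.6070  a^+=-1.0056
step 2: x_pred=1.9198  r=-4.0098  x^+=0.9855  v^+=-3.4126  a^+=-1.3342
step 3: x_pred=-4.2718  r=8.5718  x^+=-2.2745  v^+=-1.7350  a^+=-0.6318
step 4: x_pred=-4.9117  r=-0.6383  x^+=-5.0604  v^+=-2.7665  a^+=-0.6841
step 5: x_pred=-9.0168  r=7.7668  x^+=-7.2071  v^+=-0.5958  a^+=-0.0476

resid = 7.7668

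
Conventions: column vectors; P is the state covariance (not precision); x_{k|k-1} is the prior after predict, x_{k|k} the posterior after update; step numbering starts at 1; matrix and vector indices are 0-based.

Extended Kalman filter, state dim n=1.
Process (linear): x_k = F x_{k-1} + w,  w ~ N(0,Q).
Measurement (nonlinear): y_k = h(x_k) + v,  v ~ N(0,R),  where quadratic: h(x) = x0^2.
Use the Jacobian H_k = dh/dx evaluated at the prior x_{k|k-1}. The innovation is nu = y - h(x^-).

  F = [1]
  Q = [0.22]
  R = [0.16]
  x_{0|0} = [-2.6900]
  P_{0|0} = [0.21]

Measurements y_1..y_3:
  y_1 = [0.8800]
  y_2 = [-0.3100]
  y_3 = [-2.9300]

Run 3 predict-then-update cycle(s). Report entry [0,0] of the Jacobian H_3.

step 1: x^-=[-2.6900]  P^-=[0.4300]  H_jac=[-5.3800]  S=[12.6061]  K=[-0.1835]  nu=[-6.3561]  x^+=[-1.5236]  P^+=[0.0055]
step 2: x^-=[-1.5236]  P^-=[0.2255]  H_jac=[-3.0471]  S=[2.2534]  K=[-0.3049]  nu=[-2.6312]  x^+=[-0.7214]  P^+=[0.0160]
step 3: x^-=[-0.7214]  P^-=[0.2360]  H_jac=[-1.4427]  S=[0.6512]  K=[-0.5228]  nu=[-3.4504]  x^+=[1.0826]  P^+=[0.0580]

H_jac[0,0] = -1.4427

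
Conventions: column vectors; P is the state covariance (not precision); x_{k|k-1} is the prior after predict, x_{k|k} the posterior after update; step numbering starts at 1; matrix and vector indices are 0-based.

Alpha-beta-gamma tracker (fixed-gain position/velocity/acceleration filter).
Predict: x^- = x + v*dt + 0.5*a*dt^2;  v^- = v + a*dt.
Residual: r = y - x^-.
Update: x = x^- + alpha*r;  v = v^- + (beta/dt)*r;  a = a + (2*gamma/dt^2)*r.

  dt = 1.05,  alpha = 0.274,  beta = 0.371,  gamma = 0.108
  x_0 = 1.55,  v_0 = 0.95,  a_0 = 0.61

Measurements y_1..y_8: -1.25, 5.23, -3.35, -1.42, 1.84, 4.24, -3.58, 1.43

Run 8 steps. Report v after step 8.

v_post = 2.5558

step 1: x_pred=2.8838  r=-4.1338  x^+=1.7511  v^+=0.1299  a^+=-0.1999
step 2: x_pred=1.7773  r=3.4527  x^+=2.7234  v^+=1.1400  a^+=0.4766
step 3: x_pred=4.1830  r=-7.5330  x^+=2.1190  v^+=-1.0213  a^+=-0.9993
step 4: x_pred=0.4957  r=-1.9157  x^+=-0.0292  v^+=-2.7475  a^+=-1.3746
step 5: x_pred=-3.6718  r=5.5118  x^+=-2.1615  v^+=-2.2433  a^+=-0.2948
step 6: x_pred=-4.6795  r=8.9195  x^+=-2.2356  v^+=0.5987  a^+=1.4527
step 7: x_pred=-0.8061  r=-2.7739  x^+=-1.5662  v^+=1.1440  a^+=0.9093
step 8: x_pred=0.1363  r=1.2937  x^+=0.4908  v^+=2.5558  a^+=1.1627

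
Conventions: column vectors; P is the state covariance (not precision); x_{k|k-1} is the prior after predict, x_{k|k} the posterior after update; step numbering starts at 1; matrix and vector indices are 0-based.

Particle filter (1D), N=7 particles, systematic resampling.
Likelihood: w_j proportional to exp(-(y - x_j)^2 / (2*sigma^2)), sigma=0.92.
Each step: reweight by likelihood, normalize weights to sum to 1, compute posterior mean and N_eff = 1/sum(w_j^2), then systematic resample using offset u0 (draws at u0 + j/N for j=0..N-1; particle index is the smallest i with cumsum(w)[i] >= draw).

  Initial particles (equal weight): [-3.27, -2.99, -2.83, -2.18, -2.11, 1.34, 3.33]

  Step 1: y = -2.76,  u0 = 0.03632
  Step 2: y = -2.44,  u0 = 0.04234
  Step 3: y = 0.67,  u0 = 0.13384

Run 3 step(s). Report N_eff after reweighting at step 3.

step 1: w=[0.1939, 0.2191, 0.2254, 0.1853, 0.1762, 0.0000, 0.0000]  mean=-2.7030  Neff=4.9547  idx=[0, 0, 1, 2, 2, 3, 4]
step 2: w=[0.1129, 0.1129, 0.1419, 0.1551, 0.1551, 0.1630, 0.1591]  mean=-2.7316  Neff=6.8673  idx=[0, 1, 2, 3, 4, 5, 6]
step 3: w=[0.0050, 0.0050, 0.0177, 0.0348, 0.0348, 0.3990, 0.5036]  mean=-2.2154  Neff=2.4064  idx=[5, 5, 5, 6, 6, 6, 6]

N_eff = 2.4064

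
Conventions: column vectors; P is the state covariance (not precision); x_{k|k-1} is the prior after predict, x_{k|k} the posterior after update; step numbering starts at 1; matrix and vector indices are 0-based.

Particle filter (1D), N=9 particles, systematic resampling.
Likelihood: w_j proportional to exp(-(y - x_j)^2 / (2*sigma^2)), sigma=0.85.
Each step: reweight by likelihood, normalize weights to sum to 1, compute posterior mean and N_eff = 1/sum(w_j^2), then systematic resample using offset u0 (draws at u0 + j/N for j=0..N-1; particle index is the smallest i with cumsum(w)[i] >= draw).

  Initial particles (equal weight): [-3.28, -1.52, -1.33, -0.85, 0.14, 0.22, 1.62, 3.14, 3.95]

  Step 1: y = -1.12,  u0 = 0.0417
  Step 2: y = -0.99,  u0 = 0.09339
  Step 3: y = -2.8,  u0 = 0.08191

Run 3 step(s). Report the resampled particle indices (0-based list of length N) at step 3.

step 1: w=[0.0114, 0.2570, 0.2785, 0.2730, 0.0957, 0.0829, 0.0016, 0.0000, 0.0000]  mean=-0.9962  Neff=4.2684  idx=[1, 1, 1, 2, 2, 3, 3, 3, 5]
step 2: w=[0.1078, 0.1078, 0.1078, 0.1208, 0.1208, 0.1291, 0.1291, 0.1291, 0.0475]  mean=-1.1318  Neff=8.5946  idx=[0, 1, 2, 3, 4, 5, 6, 7, 8]
step 3: w=[0.1972, 0.1972, 0.1972, 0.1374, 0.1374, 0.0441, 0.0441, 0.0441, 0.0011]  mean=-1.3772  Neff=6.2376  idx=[0, 0, 1, 2, 2, 3, 4, 4, 7]

resampled_idx = [0, 0, 1, 2, 2, 3, 4, 4, 7]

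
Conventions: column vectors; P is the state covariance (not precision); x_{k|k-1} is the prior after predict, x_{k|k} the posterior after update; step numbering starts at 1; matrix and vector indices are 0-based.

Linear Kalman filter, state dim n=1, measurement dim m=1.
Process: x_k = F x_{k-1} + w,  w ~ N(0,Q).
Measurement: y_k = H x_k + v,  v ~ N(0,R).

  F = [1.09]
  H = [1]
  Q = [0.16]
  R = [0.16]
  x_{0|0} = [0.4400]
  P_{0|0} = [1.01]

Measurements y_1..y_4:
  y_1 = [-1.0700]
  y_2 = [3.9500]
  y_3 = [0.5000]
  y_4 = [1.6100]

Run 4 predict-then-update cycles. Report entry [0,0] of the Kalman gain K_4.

K[0,0] = 0.6382

step 1: x^-=[0.4796]  P^-=[1.3600]  S=[1.5200]  K=[0.8947]  nu=[-1.5496]  x^+=[-0.9069]  P^+=[0.1432]
step 2: x^-=[-0.9885]  P^-=[0.3301]  S=[0.4901]  K=[0.6735]  nu=[4.9385]  x^+=[2.3377]  P^+=[0.1078]
step 3: x^-=[2.5481]  P^-=[0.2880]  S=[0.4480]  K=[0.6429]  nu=[-2.0481]  x^+=[1.2314]  P^+=[0.1029]
step 4: x^-=[1.3422]  P^-=[0.2822]  S=[0.4422]  K=[0.6382]  nu=[0.2678]  x^+=[1.5131]  P^+=[0.1021]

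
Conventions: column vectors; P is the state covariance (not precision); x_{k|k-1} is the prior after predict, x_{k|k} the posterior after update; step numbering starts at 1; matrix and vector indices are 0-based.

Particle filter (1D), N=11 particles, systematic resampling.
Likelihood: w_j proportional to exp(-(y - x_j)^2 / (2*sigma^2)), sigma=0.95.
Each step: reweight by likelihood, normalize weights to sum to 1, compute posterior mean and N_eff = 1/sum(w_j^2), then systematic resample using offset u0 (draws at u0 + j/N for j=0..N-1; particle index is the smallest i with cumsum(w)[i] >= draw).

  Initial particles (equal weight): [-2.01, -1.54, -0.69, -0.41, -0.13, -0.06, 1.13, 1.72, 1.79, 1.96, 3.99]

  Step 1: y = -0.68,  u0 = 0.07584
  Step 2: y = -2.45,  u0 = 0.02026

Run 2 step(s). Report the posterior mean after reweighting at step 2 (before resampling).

post_mean = -1.3743

step 1: w=[0.0764, 0.1351, 0.2036, 0.1955, 0.1722, 0.1645, 0.0331, 0.0084, 0.0069, 0.0043, 0.0000]  mean=-0.5419  Neff=6.1845  idx=[0, 1, 2, 2, 3, 3, 4, 4, 5, 5, 7]
step 2: w=[0.3948, 0.2778, 0.0790, 0.0790, 0.0438, 0.0438, 0.0223, 0.0223, 0.0186, 0.0186, 0.0000]  mean=-1.3743  Neff=3.9830  idx=[0, 0, 0, 0, 0, 1, 1, 1, 2, 4, 6]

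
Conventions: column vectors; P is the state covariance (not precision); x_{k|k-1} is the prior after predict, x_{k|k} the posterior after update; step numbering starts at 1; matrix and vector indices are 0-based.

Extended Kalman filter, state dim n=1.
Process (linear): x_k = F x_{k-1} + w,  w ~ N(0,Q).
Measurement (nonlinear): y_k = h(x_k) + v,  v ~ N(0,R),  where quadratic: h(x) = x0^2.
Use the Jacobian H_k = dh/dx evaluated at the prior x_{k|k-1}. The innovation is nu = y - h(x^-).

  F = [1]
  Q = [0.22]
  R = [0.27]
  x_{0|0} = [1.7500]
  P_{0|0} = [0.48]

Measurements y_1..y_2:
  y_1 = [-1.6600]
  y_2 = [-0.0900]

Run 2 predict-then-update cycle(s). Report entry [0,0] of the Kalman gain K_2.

step 1: x^-=[1.7500]  P^-=[0.7000]  H_jac=[3.5000]  S=[8.8450]  K=[0.2770]  nu=[-4.7225]  x^+=[0.4419]  P^+=[0.0214]
step 2: x^-=[0.4419]  P^-=[0.2414]  H_jac=[0.8838]  S=[0.4585]  K=[0.4652]  nu=[-0.2853]  x^+=[0.3092]  P^+=[0.1421]

K[0,0] = 0.4652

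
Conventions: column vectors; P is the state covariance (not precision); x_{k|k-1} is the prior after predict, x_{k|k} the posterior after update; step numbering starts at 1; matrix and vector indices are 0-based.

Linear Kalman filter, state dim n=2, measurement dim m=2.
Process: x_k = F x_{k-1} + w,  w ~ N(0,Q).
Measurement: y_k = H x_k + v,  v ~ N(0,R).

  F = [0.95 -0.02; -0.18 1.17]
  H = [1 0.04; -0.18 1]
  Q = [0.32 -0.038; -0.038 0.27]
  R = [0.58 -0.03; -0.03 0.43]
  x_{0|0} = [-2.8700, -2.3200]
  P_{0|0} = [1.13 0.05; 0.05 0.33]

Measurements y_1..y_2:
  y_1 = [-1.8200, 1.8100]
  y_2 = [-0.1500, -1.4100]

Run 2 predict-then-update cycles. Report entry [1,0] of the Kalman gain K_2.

K[1,0] = 0.0455

step 1: x^-=[-2.6801, -2.1978]  P^-=[1.3381 -0.1832; -0.1832 0.7373]  S=[1.9046 -0.4232; -0.4232 1.2766]  K=[0.6746 -0.1085; 0.0576 0.6225]  nu=[0.9480, 3.5254]  x^+=[-2.4232, 0.0513]  P^+=[0.3944 0.0041; 0.0041 0.2667]
step 2: x^-=[-2.3030, 0.4962]  P^-=[0.6759 -0.1071; -0.1071 0.6461]  S=[1.2483 -0.2322; -0.2322 1.1366]  K=[0.5203 -0.0950; 0.0455 0.5947]  nu=[2.1332, -2.3207]  x^+=[-0.9726, -0.7870]  P^+=[0.3047 -0.0016; -0.0016 0.2541]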